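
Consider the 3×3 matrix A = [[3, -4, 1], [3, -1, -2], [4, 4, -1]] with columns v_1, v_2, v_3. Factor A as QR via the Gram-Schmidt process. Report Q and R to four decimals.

Q = [[0.5145, -0.7120, 0.4779], [0.5145, -0.1895, -0.8363], [0.6860, 0.6761, 0.2688]], R = [[5.8310, 0.1715, -1.2005], [0.0000, 5.7420, -1.0091], [0.0000, 0.0000, 1.8816]]

e_1 = v_1/‖v_1‖ = (3, 3, 4)/5.8310 = (0.5145, 0.5145, 0.6860).
r_{12} = e_1·v_2 = 0.1715.
u_2 = v_2 − 0.1715·e_1 = (-4.0882, -1.0882, 3.8824).
‖u_2‖ = 5.7420, so e_2 = (-0.7120, -0.1895, 0.6761).
r_{13} = e_1·v_3 = -1.2005; r_{23} = e_2·v_3 = -1.0091.
u_3 = v_3 + 1.2005·e_1 + 1.0091·e_2 = (0.8992, -1.5736, 0.5058).
‖u_3‖ = 1.8816, so e_3 = (0.4779, -0.8363, 0.2688).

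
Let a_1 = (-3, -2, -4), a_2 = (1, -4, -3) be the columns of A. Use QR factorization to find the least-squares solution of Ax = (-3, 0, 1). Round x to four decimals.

a_1 = (-3, -2, -4); ‖a_1‖ = 5.3852, so q_1 = (-0.5571, -0.3714, -0.7428).
q_1·a_2 = (-0.5571)·1 + (-0.3714)·(-4) + (-0.7428)·(-3) = 3.1568.
u_2 = a_2 − 3.1568·q_1 = (2.7586, -2.8276, -0.6552).
‖u_2‖ = 4.0043, so q_2 = (0.6889, -0.7061, -0.1636).
Qᵀb = (0.9285, -2.2304).
Back-substitute: x_2 = -2.2304/4.0043 = -0.5570.
x_1 = (0.9285 − 3.1568·(-0.5570))/5.3852 = 0.4989.

x = (0.4989, -0.5570)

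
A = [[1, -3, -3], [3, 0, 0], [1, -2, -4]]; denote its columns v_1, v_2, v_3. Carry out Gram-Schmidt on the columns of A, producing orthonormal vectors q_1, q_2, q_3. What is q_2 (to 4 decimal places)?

q_1 = v_1/‖v_1‖ = (1, 3, 1)/3.3166 = (0.3015, 0.9045, 0.3015).
r_{12} = q_1·v_2 = -1.5076.
u_2 = v_2 + 1.5076·q_1 = (-2.5455, 1.3636, -1.5455).
‖u_2‖ = 3.2753, so q_2 = (-0.7772, 0.4163, -0.4719).

q_2 = (-0.7772, 0.4163, -0.4719)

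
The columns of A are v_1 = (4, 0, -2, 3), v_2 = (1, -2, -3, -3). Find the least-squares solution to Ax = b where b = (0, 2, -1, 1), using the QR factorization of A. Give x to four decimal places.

x = (0.1787, -0.1817)

e_1 = v_1/‖v_1‖ = (4, 0, -2, 3)/5.3852 = (0.7428, 0.0000, -0.3714, 0.5571).
r_{12} = e_1·v_2 = 0.1857.
u_2 = v_2 − 0.1857·e_1 = (0.8621, -2.0000, -2.9310, -3.1034).
‖u_2‖ = 4.7922, so e_2 = (0.1799, -0.4173, -0.6116, -0.6476).
Qᵀb = (0.9285, -0.8707).
Back-substitute: x_2 = -0.8707/4.7922 = -0.1817.
x_1 = (0.9285 − 0.1857·(-0.1817))/5.3852 = 0.1787.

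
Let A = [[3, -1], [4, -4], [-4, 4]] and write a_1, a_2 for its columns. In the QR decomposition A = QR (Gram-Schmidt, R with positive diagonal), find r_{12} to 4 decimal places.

r_{12} = -5.4661

a_1 = (3, 4, -4); ‖a_1‖ = 6.4031, so q_1 = (0.4685, 0.6247, -0.6247).
r_{12} = q_1·a_2 = -5.4661.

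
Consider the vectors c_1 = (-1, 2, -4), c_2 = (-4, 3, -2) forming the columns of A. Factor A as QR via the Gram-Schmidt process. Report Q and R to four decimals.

Q = [[-0.2182, -0.8531], [0.4364, 0.3490], [-0.8729, 0.3878]], R = [[4.5826, 3.9279], [0.0000, 3.6839]]

q_1 = c_1/‖c_1‖ = (-1, 2, -4)/4.5826 = (-0.2182, 0.4364, -0.8729).
r_{12} = q_1·c_2 = 3.9279.
u_2 = c_2 − 3.9279·q_1 = (-3.1429, 1.2857, 1.4286).
‖u_2‖ = 3.6839, so q_2 = (-0.8531, 0.3490, 0.3878).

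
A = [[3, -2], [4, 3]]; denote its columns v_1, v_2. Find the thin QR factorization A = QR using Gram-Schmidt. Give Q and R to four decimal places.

q_1 = v_1/‖v_1‖ = (3, 4)/5.0000 = (0.6000, 0.8000).
r_{12} = q_1·v_2 = 1.2000.
u_2 = v_2 − 1.2000·q_1 = (-2.7200, 2.0400).
‖u_2‖ = 3.4000, so q_2 = (-0.8000, 0.6000).

Q = [[0.6000, -0.8000], [0.8000, 0.6000]], R = [[5.0000, 1.2000], [0.0000, 3.4000]]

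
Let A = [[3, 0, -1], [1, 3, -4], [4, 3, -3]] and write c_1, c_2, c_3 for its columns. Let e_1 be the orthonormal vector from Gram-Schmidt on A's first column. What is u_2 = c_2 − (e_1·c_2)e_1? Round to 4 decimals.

u_2 = (-1.7308, 2.4231, 0.6923)

c_1 = (3, 1, 4); ‖c_1‖ = 5.0990, so e_1 = (0.5883, 0.1961, 0.7845).
e_1·c_2 = 0.5883·0 + 0.1961·3 + 0.7845·3 = 2.9417.
u_2 = c_2 − 2.9417·e_1 = (-1.7308, 2.4231, 0.6923).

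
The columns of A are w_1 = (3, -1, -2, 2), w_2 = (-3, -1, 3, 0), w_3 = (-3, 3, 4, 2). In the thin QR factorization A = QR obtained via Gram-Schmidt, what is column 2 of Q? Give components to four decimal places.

e_1 = w_1/‖w_1‖ = (3, -1, -2, 2)/4.2426 = (0.7071, -0.2357, -0.4714, 0.4714).
r_{12} = e_1·w_2 = -3.2998.
u_2 = w_2 + 3.2998·e_1 = (-0.6667, -1.7778, 1.4444, 1.5556).
‖u_2‖ = 2.8480, so e_2 = (-0.2341, -0.6242, 0.5072, 0.5462).

e_2 = (-0.2341, -0.6242, 0.5072, 0.5462)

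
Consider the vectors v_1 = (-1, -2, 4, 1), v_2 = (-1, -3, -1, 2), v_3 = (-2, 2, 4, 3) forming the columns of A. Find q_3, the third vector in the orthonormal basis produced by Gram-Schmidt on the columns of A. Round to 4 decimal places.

v_1 = (-1, -2, 4, 1); ‖v_1‖ = 4.6904, so q_1 = (-0.2132, -0.4264, 0.8528, 0.2132).
q_1·v_2 = (-0.2132)·(-1) + (-0.4264)·(-3) + 0.8528·(-1) + 0.2132·2 = 1.0660.
u_2 = v_2 − 1.0660·q_1 = (-0.7727, -2.5455, -1.9091, 1.7727).
‖u_2‖ = 3.7234, so q_2 = (-0.2075, -0.6836, -0.5127, 0.4761).
q_1·v_3 = (-0.2132)·(-2) + (-0.4264)·2 + 0.8528·4 + 0.2132·3 = 3.6244; q_2·v_3 = (-0.2075)·(-2) + (-0.6836)·2 + (-0.5127)·4 + 0.4761·3 = -1.5748.
u_3 = v_3 − 3.6244·q_1 + 1.5748·q_2 = (-1.5541, 2.4689, 0.1016, 2.9770).
‖u_3‖ = 4.1694, so q_3 = (-0.3727, 0.5921, 0.0244, 0.7140).

q_3 = (-0.3727, 0.5921, 0.0244, 0.7140)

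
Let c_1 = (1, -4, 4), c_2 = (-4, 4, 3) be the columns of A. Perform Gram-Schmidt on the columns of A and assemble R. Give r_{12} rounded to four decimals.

r_{12} = -1.3926

c_1 = (1, -4, 4); ‖c_1‖ = 5.7446, so e_1 = (0.1741, -0.6963, 0.6963).
r_{12} = e_1·c_2 = -1.3926.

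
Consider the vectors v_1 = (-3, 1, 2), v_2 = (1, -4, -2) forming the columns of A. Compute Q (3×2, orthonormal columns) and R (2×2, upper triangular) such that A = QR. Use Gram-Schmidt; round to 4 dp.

Q = [[-0.8018, -0.3861], [0.2673, -0.9144], [0.5345, -0.1219]], R = [[3.7417, -2.9399], [0.0000, 3.5153]]

q_1 = v_1/‖v_1‖ = (-3, 1, 2)/3.7417 = (-0.8018, 0.2673, 0.5345).
r_{12} = q_1·v_2 = -2.9399.
u_2 = v_2 + 2.9399·q_1 = (-1.3571, -3.2143, -0.4286).
‖u_2‖ = 3.5153, so q_2 = (-0.3861, -0.9144, -0.1219).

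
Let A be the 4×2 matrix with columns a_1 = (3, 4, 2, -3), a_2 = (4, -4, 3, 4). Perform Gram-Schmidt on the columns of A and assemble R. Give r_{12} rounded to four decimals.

r_{12} = -1.6222

q_1 = a_1/‖a_1‖ = (3, 4, 2, -3)/6.1644 = (0.4867, 0.6489, 0.3244, -0.4867).
r_{12} = q_1·a_2 = -1.6222.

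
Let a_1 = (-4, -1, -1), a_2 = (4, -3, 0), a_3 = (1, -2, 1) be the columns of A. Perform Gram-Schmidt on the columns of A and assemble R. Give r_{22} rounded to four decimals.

r_{22} = 3.9511

a_1 = (-4, -1, -1); ‖a_1‖ = 4.2426, so e_1 = (-0.9428, -0.2357, -0.2357).
e_1·a_2 = (-0.9428)·4 + (-0.2357)·(-3) + (-0.2357)·0 = -3.0641.
u_2 = a_2 + 3.0641·e_1 = (1.1111, -3.7222, -0.7222).
r_{22} = ‖u_2‖ = 3.9511.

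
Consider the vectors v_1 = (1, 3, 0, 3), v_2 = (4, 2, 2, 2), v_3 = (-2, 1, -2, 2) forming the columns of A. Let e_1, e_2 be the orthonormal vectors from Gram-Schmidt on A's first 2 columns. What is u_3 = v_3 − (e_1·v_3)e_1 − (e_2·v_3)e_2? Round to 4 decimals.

u_3 = (0.2174, -0.5362, -0.3623, 0.4638)

v_1 = (1, 3, 0, 3); ‖v_1‖ = 4.3589, so e_1 = (0.2294, 0.6882, 0.0000, 0.6882).
e_1·v_2 = 0.2294·4 + 0.6882·2 + 0.0000·2 + 0.6882·2 = 3.6707.
u_2 = v_2 − 3.6707·e_1 = (3.1579, -0.5263, 2.0000, -0.5263).
‖u_2‖ = 3.8113, so e_2 = (0.8286, -0.1381, 0.5247, -0.1381).
e_1·v_3 = 0.2294·(-2) + 0.6882·1 + 0.0000·(-2) + 0.6882·2 = 1.6059; e_2·v_3 = 0.8286·(-2) + (-0.1381)·1 + 0.5247·(-2) + (-0.1381)·2 = -3.1209.
u_3 = v_3 − 1.6059·e_1 + 3.1209·e_2 = (0.2174, -0.5362, -0.3623, 0.4638).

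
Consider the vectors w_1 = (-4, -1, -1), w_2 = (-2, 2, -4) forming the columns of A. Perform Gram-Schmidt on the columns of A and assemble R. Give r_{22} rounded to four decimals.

w_1 = (-4, -1, -1); ‖w_1‖ = 4.2426, so e_1 = (-0.9428, -0.2357, -0.2357).
e_1·w_2 = (-0.9428)·(-2) + (-0.2357)·2 + (-0.2357)·(-4) = 2.3570.
u_2 = w_2 − 2.3570·e_1 = (0.2222, 2.5556, -3.4444).
r_{22} = ‖u_2‖ = 4.2947.

r_{22} = 4.2947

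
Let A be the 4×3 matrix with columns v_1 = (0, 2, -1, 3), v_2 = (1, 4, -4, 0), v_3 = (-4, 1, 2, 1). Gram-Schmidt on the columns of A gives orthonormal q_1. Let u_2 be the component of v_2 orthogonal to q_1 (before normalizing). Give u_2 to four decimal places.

v_1 = (0, 2, -1, 3); ‖v_1‖ = 3.7417, so q_1 = (0.0000, 0.5345, -0.2673, 0.8018).
q_1·v_2 = 0.0000·1 + 0.5345·4 + (-0.2673)·(-4) + 0.8018·0 = 3.2071.
u_2 = v_2 − 3.2071·q_1 = (1.0000, 2.2857, -3.1429, -2.5714).

u_2 = (1.0000, 2.2857, -3.1429, -2.5714)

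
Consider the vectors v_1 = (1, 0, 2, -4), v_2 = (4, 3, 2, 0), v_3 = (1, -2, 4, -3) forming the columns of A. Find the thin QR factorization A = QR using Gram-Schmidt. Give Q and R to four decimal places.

v_1 = (1, 0, 2, -4); ‖v_1‖ = 4.5826, so q_1 = (0.2182, 0.0000, 0.4364, -0.8729).
q_1·v_2 = 0.2182·4 + 0.0000·3 + 0.4364·2 + (-0.8729)·0 = 1.7457.
u_2 = v_2 − 1.7457·q_1 = (3.6190, 3.0000, 1.2381, 1.5238).
‖u_2‖ = 5.0943, so q_2 = (0.7104, 0.5889, 0.2430, 0.2991).
q_1·v_3 = 0.2182·1 + 0.0000·(-2) + 0.4364·4 + (-0.8729)·(-3) = 4.5826; q_2·v_3 = 0.7104·1 + 0.5889·(-2) + 0.2430·4 + 0.2991·(-3) = -0.3926.
u_3 = v_3 − 4.5826·q_1 + 0.3926·q_2 = (0.2789, -1.7688, 2.0954, 1.1174).
‖u_3‖ = 2.9742, so q_3 = (0.0938, -0.5947, 0.7045, 0.3757).

Q = [[0.2182, 0.7104, 0.0938], [0.0000, 0.5889, -0.5947], [0.4364, 0.2430, 0.7045], [-0.8729, 0.2991, 0.3757]], R = [[4.5826, 1.7457, 4.5826], [0.0000, 5.0943, -0.3926], [0.0000, 0.0000, 2.9742]]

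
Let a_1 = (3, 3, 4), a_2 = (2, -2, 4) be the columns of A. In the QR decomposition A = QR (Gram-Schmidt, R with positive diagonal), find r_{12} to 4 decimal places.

r_{12} = 2.7440

a_1 = (3, 3, 4); ‖a_1‖ = 5.8310, so e_1 = (0.5145, 0.5145, 0.6860).
r_{12} = e_1·a_2 = 2.7440.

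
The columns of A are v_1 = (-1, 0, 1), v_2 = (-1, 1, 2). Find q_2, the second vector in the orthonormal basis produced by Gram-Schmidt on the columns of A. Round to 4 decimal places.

q_2 = (0.4082, 0.8165, 0.4082)

v_1 = (-1, 0, 1); ‖v_1‖ = 1.4142, so q_1 = (-0.7071, 0.0000, 0.7071).
q_1·v_2 = (-0.7071)·(-1) + 0.0000·1 + 0.7071·2 = 2.1213.
u_2 = v_2 − 2.1213·q_1 = (0.5000, 1.0000, 0.5000).
‖u_2‖ = 1.2247, so q_2 = (0.4082, 0.8165, 0.4082).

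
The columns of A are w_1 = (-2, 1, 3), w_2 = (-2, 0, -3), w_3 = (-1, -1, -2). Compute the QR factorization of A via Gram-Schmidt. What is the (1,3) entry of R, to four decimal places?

r_{13} = -1.3363

q_1 = w_1/‖w_1‖ = (-2, 1, 3)/3.7417 = (-0.5345, 0.2673, 0.8018).
r_{13} = q_1·w_3 = -1.3363.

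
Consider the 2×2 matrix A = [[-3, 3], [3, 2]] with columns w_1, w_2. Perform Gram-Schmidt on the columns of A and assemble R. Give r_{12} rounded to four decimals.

r_{12} = -0.7071

w_1 = (-3, 3); ‖w_1‖ = 4.2426, so q_1 = (-0.7071, 0.7071).
r_{12} = q_1·w_2 = -0.7071.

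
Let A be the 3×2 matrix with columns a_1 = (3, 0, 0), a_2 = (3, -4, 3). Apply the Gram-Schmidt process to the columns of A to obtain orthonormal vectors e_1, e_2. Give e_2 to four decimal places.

e_1 = a_1/‖a_1‖ = (3, 0, 0)/3.0000 = (1.0000, 0.0000, 0.0000).
r_{12} = e_1·a_2 = 3.0000.
u_2 = a_2 − 3.0000·e_1 = (0.0000, -4.0000, 3.0000).
‖u_2‖ = 5.0000, so e_2 = (0.0000, -0.8000, 0.6000).

e_2 = (0.0000, -0.8000, 0.6000)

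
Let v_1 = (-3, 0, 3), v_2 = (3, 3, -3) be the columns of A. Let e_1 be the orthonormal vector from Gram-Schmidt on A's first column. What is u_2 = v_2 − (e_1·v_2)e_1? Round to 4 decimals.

u_2 = (0.0000, 3.0000, 0.0000)

e_1 = v_1/‖v_1‖ = (-3, 0, 3)/4.2426 = (-0.7071, 0.0000, 0.7071).
r_{12} = e_1·v_2 = -4.2426.
u_2 = v_2 + 4.2426·e_1 = (0.0000, 3.0000, 0.0000).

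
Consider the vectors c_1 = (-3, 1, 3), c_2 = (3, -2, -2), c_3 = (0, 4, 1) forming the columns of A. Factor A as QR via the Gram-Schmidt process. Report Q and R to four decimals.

Q = [[-0.6882, 0.2361, 0.6860], [0.2294, -0.8262, 0.5145], [0.6882, 0.5115, 0.5145]], R = [[4.3589, -3.9001, 1.6059], [0.0000, 1.3377, -2.7935], [0.0000, 0.0000, 2.5725]]

q_1 = c_1/‖c_1‖ = (-3, 1, 3)/4.3589 = (-0.6882, 0.2294, 0.6882).
r_{12} = q_1·c_2 = -3.9001.
u_2 = c_2 + 3.9001·q_1 = (0.3158, -1.1053, 0.6842).
‖u_2‖ = 1.3377, so q_2 = (0.2361, -0.8262, 0.5115).
r_{13} = q_1·c_3 = 1.6059; r_{23} = q_2·c_3 = -2.7935.
u_3 = c_3 − 1.6059·q_1 + 2.7935·q_2 = (1.7647, 1.3235, 1.3235).
‖u_3‖ = 2.5725, so q_3 = (0.6860, 0.5145, 0.5145).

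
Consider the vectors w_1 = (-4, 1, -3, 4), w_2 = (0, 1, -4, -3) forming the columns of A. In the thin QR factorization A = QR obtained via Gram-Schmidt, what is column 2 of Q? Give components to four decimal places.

w_1 = (-4, 1, -3, 4); ‖w_1‖ = 6.4807, so q_1 = (-0.6172, 0.1543, -0.4629, 0.6172).
q_1·w_2 = (-0.6172)·0 + 0.1543·1 + (-0.4629)·(-4) + 0.6172·(-3) = 0.1543.
u_2 = w_2 − 0.1543·q_1 = (0.0952, 0.9762, -3.9286, -3.0952).
‖u_2‖ = 5.0967, so q_2 = (0.0187, 0.1915, -0.7708, -0.6073).

q_2 = (0.0187, 0.1915, -0.7708, -0.6073)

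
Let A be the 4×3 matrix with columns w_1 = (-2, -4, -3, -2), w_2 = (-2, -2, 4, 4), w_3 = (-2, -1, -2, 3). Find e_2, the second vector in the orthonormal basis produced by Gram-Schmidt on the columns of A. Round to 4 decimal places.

e_2 = (-0.4028, -0.4814, 0.5305, 0.5698)

w_1 = (-2, -4, -3, -2); ‖w_1‖ = 5.7446, so e_1 = (-0.3482, -0.6963, -0.5222, -0.3482).
e_1·w_2 = (-0.3482)·(-2) + (-0.6963)·(-2) + (-0.5222)·4 + (-0.3482)·4 = -1.3926.
u_2 = w_2 + 1.3926·e_1 = (-2.4848, -2.9697, 3.2727, 3.5152).
‖u_2‖ = 6.1693, so e_2 = (-0.4028, -0.4814, 0.5305, 0.5698).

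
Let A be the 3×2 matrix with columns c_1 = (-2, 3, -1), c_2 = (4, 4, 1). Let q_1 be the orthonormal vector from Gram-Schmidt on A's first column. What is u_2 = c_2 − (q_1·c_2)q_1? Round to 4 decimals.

u_2 = (4.4286, 3.3571, 1.2143)

q_1 = c_1/‖c_1‖ = (-2, 3, -1)/3.7417 = (-0.5345, 0.8018, -0.2673).
r_{12} = q_1·c_2 = 0.8018.
u_2 = c_2 − 0.8018·q_1 = (4.4286, 3.3571, 1.2143).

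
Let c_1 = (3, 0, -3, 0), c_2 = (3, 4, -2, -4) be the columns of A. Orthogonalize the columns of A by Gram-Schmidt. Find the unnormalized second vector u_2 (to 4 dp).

u_2 = (0.5000, 4.0000, 0.5000, -4.0000)

q_1 = c_1/‖c_1‖ = (3, 0, -3, 0)/4.2426 = (0.7071, 0.0000, -0.7071, 0.0000).
r_{12} = q_1·c_2 = 3.5355.
u_2 = c_2 − 3.5355·q_1 = (0.5000, 4.0000, 0.5000, -4.0000).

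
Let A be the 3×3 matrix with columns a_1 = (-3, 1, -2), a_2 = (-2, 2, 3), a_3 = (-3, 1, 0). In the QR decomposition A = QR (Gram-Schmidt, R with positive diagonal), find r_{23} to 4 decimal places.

r_{23} = 1.6074

q_1 = a_1/‖a_1‖ = (-3, 1, -2)/3.7417 = (-0.8018, 0.2673, -0.5345).
r_{12} = q_1·a_2 = 0.5345.
u_2 = a_2 − 0.5345·q_1 = (-1.5714, 1.8571, 3.2857).
‖u_2‖ = 4.0883, so q_2 = (-0.3844, 0.4543, 0.8037).
r_{23} = q_2·a_3 = 1.6074.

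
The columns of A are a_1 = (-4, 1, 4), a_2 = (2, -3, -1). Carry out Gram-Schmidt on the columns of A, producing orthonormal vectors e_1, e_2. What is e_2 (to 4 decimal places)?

e_2 = (0.0678, -0.9498, 0.3053)

a_1 = (-4, 1, 4); ‖a_1‖ = 5.7446, so e_1 = (-0.6963, 0.1741, 0.6963).
e_1·a_2 = (-0.6963)·2 + 0.1741·(-3) + 0.6963·(-1) = -2.6112.
u_2 = a_2 + 2.6112·e_1 = (0.1818, -2.5455, 0.8182).
‖u_2‖ = 2.6799, so e_2 = (0.0678, -0.9498, 0.3053).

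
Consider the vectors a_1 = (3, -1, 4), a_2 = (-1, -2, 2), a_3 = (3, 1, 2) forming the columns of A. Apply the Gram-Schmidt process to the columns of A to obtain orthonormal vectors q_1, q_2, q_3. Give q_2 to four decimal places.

q_2 = (-0.6777, -0.6488, 0.3460)

q_1 = a_1/‖a_1‖ = (3, -1, 4)/5.0990 = (0.5883, -0.1961, 0.7845).
r_{12} = q_1·a_2 = 1.3728.
u_2 = a_2 − 1.3728·q_1 = (-1.8077, -1.7308, 0.9231).
‖u_2‖ = 2.6675, so q_2 = (-0.6777, -0.6488, 0.3460).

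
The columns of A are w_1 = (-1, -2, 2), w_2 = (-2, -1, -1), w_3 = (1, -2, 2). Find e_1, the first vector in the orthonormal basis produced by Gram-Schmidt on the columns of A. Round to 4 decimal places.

e_1 = (-0.3333, -0.6667, 0.6667)

w_1 = (-1, -2, 2); ‖w_1‖ = 3.0000, so e_1 = (-0.3333, -0.6667, 0.6667).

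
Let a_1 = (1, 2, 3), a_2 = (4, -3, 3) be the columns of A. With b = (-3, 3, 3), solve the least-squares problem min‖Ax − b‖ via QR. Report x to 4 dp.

a_1 = (1, 2, 3); ‖a_1‖ = 3.7417, so e_1 = (0.2673, 0.5345, 0.8018).
e_1·a_2 = 0.2673·4 + 0.5345·(-3) + 0.8018·3 = 1.8708.
u_2 = a_2 − 1.8708·e_1 = (3.5000, -4.0000, 1.5000).
‖u_2‖ = 5.5227, so e_2 = (0.6338, -0.7243, 0.2716).
Qᵀb = (3.2071, -3.2593).
Back-substitute: x_2 = -3.2593/5.5227 = -0.5902.
x_1 = (3.2071 − 1.8708·(-0.5902))/3.7417 = 1.1522.

x = (1.1522, -0.5902)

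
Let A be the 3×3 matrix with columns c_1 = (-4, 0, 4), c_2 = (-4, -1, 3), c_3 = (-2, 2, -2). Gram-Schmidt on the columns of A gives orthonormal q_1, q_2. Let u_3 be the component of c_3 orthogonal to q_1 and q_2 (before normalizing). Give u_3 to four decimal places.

c_1 = (-4, 0, 4); ‖c_1‖ = 5.6569, so q_1 = (-0.7071, 0.0000, 0.7071).
q_1·c_2 = (-0.7071)·(-4) + 0.0000·(-1) + 0.7071·3 = 4.9497.
u_2 = c_2 − 4.9497·q_1 = (-0.5000, -1.0000, -0.5000).
‖u_2‖ = 1.2247, so q_2 = (-0.4082, -0.8165, -0.4082).
q_1·c_3 = (-0.7071)·(-2) + 0.0000·2 + 0.7071·(-2) = 0.0000; q_2·c_3 = (-0.4082)·(-2) + (-0.8165)·2 + (-0.4082)·(-2) = 0.0000.
u_3 = c_3 + 0.0000·q_1 + 0.0000·q_2 = (-2.0000, 2.0000, -2.0000).

u_3 = (-2.0000, 2.0000, -2.0000)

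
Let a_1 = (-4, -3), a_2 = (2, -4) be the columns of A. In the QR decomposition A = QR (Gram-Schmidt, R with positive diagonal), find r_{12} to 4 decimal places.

a_1 = (-4, -3); ‖a_1‖ = 5.0000, so q_1 = (-0.8000, -0.6000).
r_{12} = q_1·a_2 = 0.8000.

r_{12} = 0.8000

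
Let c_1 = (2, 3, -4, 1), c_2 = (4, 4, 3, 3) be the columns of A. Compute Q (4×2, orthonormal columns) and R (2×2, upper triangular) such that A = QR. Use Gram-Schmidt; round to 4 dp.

c_1 = (2, 3, -4, 1); ‖c_1‖ = 5.4772, so e_1 = (0.3651, 0.5477, -0.7303, 0.1826).
e_1·c_2 = 0.3651·4 + 0.5477·4 + (-0.7303)·3 + 0.1826·3 = 2.0083.
u_2 = c_2 − 2.0083·e_1 = (3.2667, 2.9000, 4.4667, 2.6333).
‖u_2‖ = 6.7799, so e_2 = (0.4818, 0.4277, 0.6588, 0.3884).

Q = [[0.3651, 0.4818], [0.5477, 0.4277], [-0.7303, 0.6588], [0.1826, 0.3884]], R = [[5.4772, 2.0083], [0.0000, 6.7799]]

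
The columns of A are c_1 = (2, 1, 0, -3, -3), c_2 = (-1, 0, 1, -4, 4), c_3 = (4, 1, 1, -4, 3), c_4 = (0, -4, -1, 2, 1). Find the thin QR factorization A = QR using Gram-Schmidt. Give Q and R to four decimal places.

Q = [[0.4170, -0.1420, 0.8794, 0.1795], [0.2085, 0.0150, 0.1007, -0.9439], [0.0000, 0.1719, 0.0563, -0.2293], [-0.6255, -0.7326, 0.2070, -0.1486], [-0.6255, 0.6429, 0.4128, -0.0464]], R = [[4.7958, -0.4170, 2.5022, -2.7107], [0.0000, 5.8160, 4.4779, -1.0541], [0.0000, 0.0000, 4.0851, 0.3678], [0.0000, 0.0000, 0.0000, 3.6614]]

c_1 = (2, 1, 0, -3, -3); ‖c_1‖ = 4.7958, so q_1 = (0.4170, 0.2085, 0.0000, -0.6255, -0.6255).
q_1·c_2 = 0.4170·(-1) + 0.2085·0 + 0.0000·1 + (-0.6255)·(-4) + (-0.6255)·4 = -0.4170.
u_2 = c_2 + 0.4170·q_1 = (-0.8261, 0.0870, 1.0000, -4.2609, 3.7391).
‖u_2‖ = 5.8160, so q_2 = (-0.1420, 0.0150, 0.1719, -0.7326, 0.6429).
q_1·c_3 = 0.4170·4 + 0.2085·1 + 0.0000·1 + (-0.6255)·(-4) + (-0.6255)·3 = 2.5022; q_2·c_3 = (-0.1420)·4 + 0.0150·1 + 0.1719·1 + (-0.7326)·(-4) + 0.6429·3 = 4.4779.
u_3 = c_3 − 2.5022·q_1 − 4.4779·q_2 = (3.5925, 0.4113, 0.2301, 0.8458, 1.6864).
‖u_3‖ = 4.0851, so q_3 = (0.8794, 0.1007, 0.0563, 0.2070, 0.4128).
q_1·c_4 = 0.4170·0 + 0.2085·(-4) + 0.0000·(-1) + (-0.6255)·2 + (-0.6255)·1 = -2.7107; q_2·c_4 = (-0.1420)·0 + 0.0150·(-4) + 0.1719·(-1) + (-0.7326)·2 + 0.6429·1 = -1.0541; q_3·c_4 = 0.8794·0 + 0.1007·(-4) + 0.0563·(-1) + 0.2070·2 + 0.4128·1 = 0.3678.
u_4 = c_4 + 2.7107·q_1 + 1.0541·q_2 − 0.3678·q_3 = (0.6572, -3.4561, -0.8395, -0.5440, -0.1698).
‖u_4‖ = 3.6614, so q_4 = (0.1795, -0.9439, -0.2293, -0.1486, -0.0464).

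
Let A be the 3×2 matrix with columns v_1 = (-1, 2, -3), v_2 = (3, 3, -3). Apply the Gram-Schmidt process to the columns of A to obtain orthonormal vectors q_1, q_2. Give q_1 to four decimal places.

q_1 = (-0.2673, 0.5345, -0.8018)

v_1 = (-1, 2, -3); ‖v_1‖ = 3.7417, so q_1 = (-0.2673, 0.5345, -0.8018).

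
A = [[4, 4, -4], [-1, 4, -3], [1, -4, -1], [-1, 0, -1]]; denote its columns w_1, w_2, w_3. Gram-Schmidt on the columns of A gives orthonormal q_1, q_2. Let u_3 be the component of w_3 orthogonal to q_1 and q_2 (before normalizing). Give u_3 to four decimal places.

w_1 = (4, -1, 1, -1); ‖w_1‖ = 4.3589, so q_1 = (0.9177, -0.2294, 0.2294, -0.2294).
q_1·w_2 = 0.9177·4 + (-0.2294)·4 + 0.2294·(-4) + (-0.2294)·0 = 1.8353.
u_2 = w_2 − 1.8353·q_1 = (2.3158, 4.4211, -4.4211, 0.4211).
‖u_2‖ = 6.6807, so q_2 = (0.3466, 0.6618, -0.6618, 0.0630).
q_1·w_3 = 0.9177·(-4) + (-0.2294)·(-3) + 0.2294·(-1) + (-0.2294)·(-1) = -2.9824; q_2·w_3 = 0.3466·(-4) + 0.6618·(-3) + (-0.6618)·(-1) + 0.0630·(-1) = -2.7731.
u_3 = w_3 + 2.9824·q_1 + 2.7731·q_2 = (-0.3019, -1.8491, -2.1509, -1.5094).

u_3 = (-0.3019, -1.8491, -2.1509, -1.5094)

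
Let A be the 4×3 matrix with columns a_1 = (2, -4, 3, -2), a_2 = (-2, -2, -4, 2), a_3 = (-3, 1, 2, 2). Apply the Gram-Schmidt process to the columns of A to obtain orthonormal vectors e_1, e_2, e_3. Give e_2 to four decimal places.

a_1 = (2, -4, 3, -2); ‖a_1‖ = 5.7446, so e_1 = (0.3482, -0.6963, 0.5222, -0.3482).
e_1·a_2 = 0.3482·(-2) + (-0.6963)·(-2) + 0.5222·(-4) + (-0.3482)·2 = -2.0889.
u_2 = a_2 + 2.0889·e_1 = (-1.2727, -3.4545, -2.9091, 1.2727).
‖u_2‖ = 4.8617, so e_2 = (-0.2618, -0.7106, -0.5984, 0.2618).

e_2 = (-0.2618, -0.7106, -0.5984, 0.2618)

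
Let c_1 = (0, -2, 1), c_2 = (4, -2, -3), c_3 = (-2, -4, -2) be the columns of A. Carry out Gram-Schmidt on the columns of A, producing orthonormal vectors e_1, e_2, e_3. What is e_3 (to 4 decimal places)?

e_3 = (-0.6667, -0.3333, -0.6667)

c_1 = (0, -2, 1); ‖c_1‖ = 2.2361, so e_1 = (0.0000, -0.8944, 0.4472).
e_1·c_2 = 0.0000·4 + (-0.8944)·(-2) + 0.4472·(-3) = 0.4472.
u_2 = c_2 − 0.4472·e_1 = (4.0000, -1.6000, -3.2000).
‖u_2‖ = 5.3666, so e_2 = (0.7454, -0.2981, -0.5963).
e_1·c_3 = 0.0000·(-2) + (-0.8944)·(-4) + 0.4472·(-2) = 2.6833; e_2·c_3 = 0.7454·(-2) + (-0.2981)·(-4) + (-0.5963)·(-2) = 0.8944.
u_3 = c_3 − 2.6833·e_1 − 0.8944·e_2 = (-2.6667, -1.3333, -2.6667).
‖u_3‖ = 4.0000, so e_3 = (-0.6667, -0.3333, -0.6667).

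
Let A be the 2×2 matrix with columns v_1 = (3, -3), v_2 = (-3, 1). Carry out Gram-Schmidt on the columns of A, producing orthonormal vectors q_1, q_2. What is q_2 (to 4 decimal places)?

q_1 = v_1/‖v_1‖ = (3, -3)/4.2426 = (0.7071, -0.7071).
r_{12} = q_1·v_2 = -2.8284.
u_2 = v_2 + 2.8284·q_1 = (-1.0000, -1.0000).
‖u_2‖ = 1.4142, so q_2 = (-0.7071, -0.7071).

q_2 = (-0.7071, -0.7071)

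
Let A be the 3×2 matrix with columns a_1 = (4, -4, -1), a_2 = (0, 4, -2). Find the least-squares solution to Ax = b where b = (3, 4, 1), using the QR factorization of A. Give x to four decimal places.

x = (0.2069, 0.8448)

q_1 = a_1/‖a_1‖ = (4, -4, -1)/5.7446 = (0.6963, -0.6963, -0.1741).
r_{12} = q_1·a_2 = -2.4371.
u_2 = a_2 + 2.4371·q_1 = (1.6970, 2.3030, -2.4242).
‖u_2‖ = 3.7497, so q_2 = (0.4526, 0.6142, -0.6465).
Qᵀb = (-0.8704, 3.1679).
Back-substitute: x_2 = 3.1679/3.7497 = 0.8448.
x_1 = (-0.8704 + 2.4371·0.8448)/5.7446 = 0.2069.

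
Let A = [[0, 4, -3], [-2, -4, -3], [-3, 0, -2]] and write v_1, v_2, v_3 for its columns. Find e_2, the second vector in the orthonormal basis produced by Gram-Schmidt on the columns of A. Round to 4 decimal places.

e_2 = (0.7687, -0.5322, 0.3548)

v_1 = (0, -2, -3); ‖v_1‖ = 3.6056, so e_1 = (0.0000, -0.5547, -0.8321).
e_1·v_2 = 0.0000·4 + (-0.5547)·(-4) + (-0.8321)·0 = 2.2188.
u_2 = v_2 − 2.2188·e_1 = (4.0000, -2.7692, 1.8462).
‖u_2‖ = 5.2035, so e_2 = (0.7687, -0.5322, 0.3548).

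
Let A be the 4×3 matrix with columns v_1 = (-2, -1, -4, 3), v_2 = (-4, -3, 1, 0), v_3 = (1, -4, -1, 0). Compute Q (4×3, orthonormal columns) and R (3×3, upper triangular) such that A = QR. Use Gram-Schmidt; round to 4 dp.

v_1 = (-2, -1, -4, 3); ‖v_1‖ = 5.4772, so e_1 = (-0.3651, -0.1826, -0.7303, 0.5477).
e_1·v_2 = (-0.3651)·(-4) + (-0.1826)·(-3) + (-0.7303)·1 + 0.5477·0 = 1.2780.
u_2 = v_2 − 1.2780·e_1 = (-3.5333, -2.7667, 1.9333, -0.7000).
‖u_2‖ = 4.9363, so e_2 = (-0.7158, -0.5605, 0.3917, -0.1418).
e_1·v_3 = (-0.3651)·1 + (-0.1826)·(-4) + (-0.7303)·(-1) + 0.5477·0 = 1.0954; e_2·v_3 = (-0.7158)·1 + (-0.5605)·(-4) + 0.3917·(-1) + (-0.1418)·0 = 1.1345.
u_3 = v_3 − 1.0954·e_1 − 1.1345·e_2 = (2.2120, -3.1642, -0.6443, -0.4391).
‖u_3‖ = 3.9387, so e_3 = (0.5616, -0.8034, -0.1636, -0.1115).

Q = [[-0.3651, -0.7158, 0.5616], [-0.1826, -0.5605, -0.8034], [-0.7303, 0.3917, -0.1636], [0.5477, -0.1418, -0.1115]], R = [[5.4772, 1.2780, 1.0954], [0.0000, 4.9363, 1.1345], [0.0000, 0.0000, 3.9387]]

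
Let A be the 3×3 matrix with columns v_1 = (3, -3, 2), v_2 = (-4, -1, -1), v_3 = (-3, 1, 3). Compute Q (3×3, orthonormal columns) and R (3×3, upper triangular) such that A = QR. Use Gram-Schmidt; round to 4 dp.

Q = [[0.6396, -0.7071, -0.3015], [-0.6396, -0.7071, 0.3015], [0.4264, 0.0000, 0.9045]], R = [[4.6904, -2.3452, -1.2792], [0.0000, 3.5355, 1.4142], [0.0000, 0.0000, 3.9196]]

q_1 = v_1/‖v_1‖ = (3, -3, 2)/4.6904 = (0.6396, -0.6396, 0.4264).
r_{12} = q_1·v_2 = -2.3452.
u_2 = v_2 + 2.3452·q_1 = (-2.5000, -2.5000, 0.0000).
‖u_2‖ = 3.5355, so q_2 = (-0.7071, -0.7071, 0.0000).
r_{13} = q_1·v_3 = -1.2792; r_{23} = q_2·v_3 = 1.4142.
u_3 = v_3 + 1.2792·q_1 − 1.4142·q_2 = (-1.1818, 1.1818, 3.5455).
‖u_3‖ = 3.9196, so q_3 = (-0.3015, 0.3015, 0.9045).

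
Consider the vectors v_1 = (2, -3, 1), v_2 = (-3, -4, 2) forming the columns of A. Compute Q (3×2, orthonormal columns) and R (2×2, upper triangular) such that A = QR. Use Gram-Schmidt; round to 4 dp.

Q = [[0.5345, -0.8382], [-0.8018, -0.4625], [0.2673, 0.2890]], R = [[3.7417, 2.1381], [0.0000, 4.9425]]

v_1 = (2, -3, 1); ‖v_1‖ = 3.7417, so e_1 = (0.5345, -0.8018, 0.2673).
e_1·v_2 = 0.5345·(-3) + (-0.8018)·(-4) + 0.2673·2 = 2.1381.
u_2 = v_2 − 2.1381·e_1 = (-4.1429, -2.2857, 1.4286).
‖u_2‖ = 4.9425, so e_2 = (-0.8382, -0.4625, 0.2890).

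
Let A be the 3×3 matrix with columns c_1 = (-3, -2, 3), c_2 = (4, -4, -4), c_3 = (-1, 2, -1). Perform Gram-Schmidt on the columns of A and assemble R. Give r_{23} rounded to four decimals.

r_{23} = -1.8091

c_1 = (-3, -2, 3); ‖c_1‖ = 4.6904, so e_1 = (-0.6396, -0.4264, 0.6396).
e_1·c_2 = (-0.6396)·4 + (-0.4264)·(-4) + 0.6396·(-4) = -3.4112.
u_2 = c_2 + 3.4112·e_1 = (1.8182, -5.4545, -1.8182).
‖u_2‖ = 6.0302, so e_2 = (0.3015, -0.9045, -0.3015).
r_{23} = e_2·c_3 = -1.8091.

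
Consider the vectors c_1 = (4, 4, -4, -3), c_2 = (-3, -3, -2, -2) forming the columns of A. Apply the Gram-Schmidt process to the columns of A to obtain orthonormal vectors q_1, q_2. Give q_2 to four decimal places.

q_1 = c_1/‖c_1‖ = (4, 4, -4, -3)/7.5498 = (0.5298, 0.5298, -0.5298, -0.3974).
r_{12} = q_1·c_2 = -1.3245.
u_2 = c_2 + 1.3245·q_1 = (-2.2982, -2.2982, -2.7018, -2.5263).
‖u_2‖ = 4.9240, so q_2 = (-0.4667, -0.4667, -0.5487, -0.5131).

q_2 = (-0.4667, -0.4667, -0.5487, -0.5131)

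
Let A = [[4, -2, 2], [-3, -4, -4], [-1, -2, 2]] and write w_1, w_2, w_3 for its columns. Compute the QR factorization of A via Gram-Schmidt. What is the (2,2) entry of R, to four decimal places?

r_{22} = 4.7556

w_1 = (4, -3, -1); ‖w_1‖ = 5.0990, so e_1 = (0.7845, -0.5883, -0.1961).
e_1·w_2 = 0.7845·(-2) + (-0.5883)·(-4) + (-0.1961)·(-2) = 1.1767.
u_2 = w_2 − 1.1767·e_1 = (-2.9231, -3.3077, -1.7692).
r_{22} = ‖u_2‖ = 4.7556.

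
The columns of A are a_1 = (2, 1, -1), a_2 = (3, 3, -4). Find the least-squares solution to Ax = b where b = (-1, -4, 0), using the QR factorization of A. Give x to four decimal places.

a_1 = (2, 1, -1); ‖a_1‖ = 2.4495, so e_1 = (0.8165, 0.4082, -0.4082).
e_1·a_2 = 0.8165·3 + 0.4082·3 + (-0.4082)·(-4) = 5.3072.
u_2 = a_2 − 5.3072·e_1 = (-1.3333, 0.8333, -1.8333).
‖u_2‖ = 2.4152, so e_2 = (-0.5521, 0.3450, -0.7591).
Qᵀb = (-2.4495, -0.8281).
Back-substitute: x_2 = -0.8281/2.4152 = -0.3429.
x_1 = (-2.4495 − 5.3072·(-0.3429))/2.4495 = -0.2571.

x = (-0.2571, -0.3429)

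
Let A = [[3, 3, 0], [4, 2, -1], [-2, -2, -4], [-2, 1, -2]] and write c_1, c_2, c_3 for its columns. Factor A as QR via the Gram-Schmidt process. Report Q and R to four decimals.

Q = [[0.5222, 0.4790, -0.1418], [0.6963, -0.1140, -0.4577], [-0.3482, -0.3193, -0.8230], [-0.3482, 0.8097, -0.3052]], R = [[5.7446, 3.3075, 1.3926], [0.0000, 2.6572, -0.2281], [0.0000, 0.0000, 4.3599]]

q_1 = c_1/‖c_1‖ = (3, 4, -2, -2)/5.7446 = (0.5222, 0.6963, -0.3482, -0.3482).
r_{12} = q_1·c_2 = 3.3075.
u_2 = c_2 − 3.3075·q_1 = (1.2727, -0.3030, -0.8485, 2.1515).
‖u_2‖ = 2.6572, so q_2 = (0.4790, -0.1140, -0.3193, 0.8097).
r_{13} = q_1·c_3 = 1.3926; r_{23} = q_2·c_3 = -0.2281.
u_3 = c_3 − 1.3926·q_1 + 0.2281·q_2 = (-0.6180, -1.9957, -3.5880, -1.3305).
‖u_3‖ = 4.3599, so q_3 = (-0.1418, -0.4577, -0.8230, -0.3052).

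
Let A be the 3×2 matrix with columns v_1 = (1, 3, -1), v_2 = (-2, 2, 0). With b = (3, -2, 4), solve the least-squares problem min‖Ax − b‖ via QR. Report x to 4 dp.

x = (-0.2222, -1.1389)

v_1 = (1, 3, -1); ‖v_1‖ = 3.3166, so q_1 = (0.3015, 0.9045, -0.3015).
q_1·v_2 = 0.3015·(-2) + 0.9045·2 + (-0.3015)·0 = 1.2060.
u_2 = v_2 − 1.2060·q_1 = (-2.3636, 0.9091, 0.3636).
‖u_2‖ = 2.5584, so q_2 = (-0.9239, 0.3553, 0.1421).
Qᵀb = (-2.1106, -2.9137).
Back-substitute: x_2 = -2.9137/2.5584 = -1.1389.
x_1 = (-2.1106 − 1.2060·(-1.1389))/3.3166 = -0.2222.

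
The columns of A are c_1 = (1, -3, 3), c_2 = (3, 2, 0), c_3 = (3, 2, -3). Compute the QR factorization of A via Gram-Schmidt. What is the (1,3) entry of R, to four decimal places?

r_{13} = -2.7530

e_1 = c_1/‖c_1‖ = (1, -3, 3)/4.3589 = (0.2294, -0.6882, 0.6882).
r_{13} = e_1·c_3 = -2.7530.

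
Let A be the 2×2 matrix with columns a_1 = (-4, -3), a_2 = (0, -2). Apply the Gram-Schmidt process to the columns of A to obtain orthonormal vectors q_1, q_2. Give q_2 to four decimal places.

q_2 = (0.6000, -0.8000)

q_1 = a_1/‖a_1‖ = (-4, -3)/5.0000 = (-0.8000, -0.6000).
r_{12} = q_1·a_2 = 1.2000.
u_2 = a_2 − 1.2000·q_1 = (0.9600, -1.2800).
‖u_2‖ = 1.6000, so q_2 = (0.6000, -0.8000).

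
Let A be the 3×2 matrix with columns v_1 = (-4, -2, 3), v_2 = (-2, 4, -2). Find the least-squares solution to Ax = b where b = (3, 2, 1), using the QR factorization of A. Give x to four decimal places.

x = (-0.4727, -0.1182)

q_1 = v_1/‖v_1‖ = (-4, -2, 3)/5.3852 = (-0.7428, -0.3714, 0.5571).
r_{12} = q_1·v_2 = -1.1142.
u_2 = v_2 + 1.1142·q_1 = (-2.8276, 3.5862, -1.3793).
‖u_2‖ = 4.7706, so q_2 = (-0.5927, 0.7517, -0.2891).
Qᵀb = (-2.4140, -0.5638).
Back-substitute: x_2 = -0.5638/4.7706 = -0.1182.
x_1 = (-2.4140 + 1.1142·(-0.1182))/5.3852 = -0.4727.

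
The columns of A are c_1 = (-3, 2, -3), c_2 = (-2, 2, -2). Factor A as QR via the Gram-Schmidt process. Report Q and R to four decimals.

Q = [[-0.6396, 0.3015], [0.4264, 0.9045], [-0.6396, 0.3015]], R = [[4.6904, 3.4112], [0.0000, 0.6030]]

c_1 = (-3, 2, -3); ‖c_1‖ = 4.6904, so e_1 = (-0.6396, 0.4264, -0.6396).
e_1·c_2 = (-0.6396)·(-2) + 0.4264·2 + (-0.6396)·(-2) = 3.4112.
u_2 = c_2 − 3.4112·e_1 = (0.1818, 0.5455, 0.1818).
‖u_2‖ = 0.6030, so e_2 = (0.3015, 0.9045, 0.3015).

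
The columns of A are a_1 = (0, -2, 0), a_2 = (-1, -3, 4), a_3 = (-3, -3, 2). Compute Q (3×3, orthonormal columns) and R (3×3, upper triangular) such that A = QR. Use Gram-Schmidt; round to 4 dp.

Q = [[0.0000, -0.2425, -0.9701], [-1.0000, 0.0000, 0.0000], [0.0000, 0.9701, -0.2425]], R = [[2.0000, 3.0000, 3.0000], [0.0000, 4.1231, 2.6679], [0.0000, 0.0000, 2.4254]]

e_1 = a_1/‖a_1‖ = (0, -2, 0)/2.0000 = (0.0000, -1.0000, 0.0000).
r_{12} = e_1·a_2 = 3.0000.
u_2 = a_2 − 3.0000·e_1 = (-1.0000, 0.0000, 4.0000).
‖u_2‖ = 4.1231, so e_2 = (-0.2425, 0.0000, 0.9701).
r_{13} = e_1·a_3 = 3.0000; r_{23} = e_2·a_3 = 2.6679.
u_3 = a_3 − 3.0000·e_1 − 2.6679·e_2 = (-2.3529, 0.0000, -0.5882).
‖u_3‖ = 2.4254, so e_3 = (-0.9701, 0.0000, -0.2425).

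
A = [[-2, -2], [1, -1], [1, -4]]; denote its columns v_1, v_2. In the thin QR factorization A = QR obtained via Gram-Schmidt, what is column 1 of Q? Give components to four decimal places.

v_1 = (-2, 1, 1); ‖v_1‖ = 2.4495, so q_1 = (-0.8165, 0.4082, 0.4082).

q_1 = (-0.8165, 0.4082, 0.4082)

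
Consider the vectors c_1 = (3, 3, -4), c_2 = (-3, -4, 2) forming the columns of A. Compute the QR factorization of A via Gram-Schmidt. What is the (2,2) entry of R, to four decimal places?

r_{22} = 2.0651

c_1 = (3, 3, -4); ‖c_1‖ = 5.8310, so q_1 = (0.5145, 0.5145, -0.6860).
q_1·c_2 = 0.5145·(-3) + 0.5145·(-4) + (-0.6860)·2 = -4.9735.
u_2 = c_2 + 4.9735·q_1 = (-0.4412, -1.4412, -1.4118).
r_{22} = ‖u_2‖ = 2.0651.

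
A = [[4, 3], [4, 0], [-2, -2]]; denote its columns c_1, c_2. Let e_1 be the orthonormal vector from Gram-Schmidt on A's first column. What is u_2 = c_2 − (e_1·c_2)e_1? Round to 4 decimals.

u_2 = (1.2222, -1.7778, -1.1111)

e_1 = c_1/‖c_1‖ = (4, 4, -2)/6.0000 = (0.6667, 0.6667, -0.3333).
r_{12} = e_1·c_2 = 2.6667.
u_2 = c_2 − 2.6667·e_1 = (1.2222, -1.7778, -1.1111).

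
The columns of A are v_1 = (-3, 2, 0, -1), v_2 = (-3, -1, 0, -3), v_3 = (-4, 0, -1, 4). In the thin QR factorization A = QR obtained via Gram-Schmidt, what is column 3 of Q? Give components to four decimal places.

q_1 = v_1/‖v_1‖ = (-3, 2, 0, -1)/3.7417 = (-0.8018, 0.5345, 0.0000, -0.2673).
r_{12} = q_1·v_2 = 2.6726.
u_2 = v_2 − 2.6726·q_1 = (-0.8571, -2.4286, 0.0000, -2.2857).
‖u_2‖ = 3.4434, so q_2 = (-0.2489, -0.7053, 0.0000, -0.6638).
r_{13} = q_1·v_3 = 2.1381; r_{23} = q_2·v_3 = -1.6595.
u_3 = v_3 − 2.1381·q_1 + 1.6595·q_2 = (-2.6988, -2.3133, -1.0000, 3.4699).
‖u_3‖ = 5.0670, so q_3 = (-0.5326, -0.4565, -0.1974, 0.6848).

q_3 = (-0.5326, -0.4565, -0.1974, 0.6848)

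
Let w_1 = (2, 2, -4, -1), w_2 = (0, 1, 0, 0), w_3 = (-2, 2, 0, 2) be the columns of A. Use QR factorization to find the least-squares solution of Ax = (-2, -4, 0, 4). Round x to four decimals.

x = (0.0606, -7.2121, 1.5455)

q_1 = w_1/‖w_1‖ = (2, 2, -4, -1)/5.0000 = (0.4000, 0.4000, -0.8000, -0.2000).
r_{12} = q_1·w_2 = 0.4000.
u_2 = w_2 − 0.4000·q_1 = (-0.1600, 0.8400, 0.3200, 0.0800).
‖u_2‖ = 0.9165, so q_2 = (-0.1746, 0.9165, 0.3491, 0.0873).
r_{13} = q_1·w_3 = -0.4000; r_{23} = q_2·w_3 = 2.3568.
u_3 = w_3 + 0.4000·q_1 − 2.3568·q_2 = (-1.4286, 0.0000, -1.1429, 1.7143).
‖u_3‖ = 2.5071, so q_3 = (-0.5698, 0.0000, -0.4558, 0.6838).
Qᵀb = (-3.2000, -2.9678, 3.8747).
Back-substitute: x_3 = 3.8747/2.5071 = 1.5455.
x_2 = (-2.9678 − 2.3568·1.5455)/0.9165 = -7.2121.
x_1 = (-3.2000 − 0.4000·(-7.2121) + 0.4000·1.5455)/5.0000 = 0.0606.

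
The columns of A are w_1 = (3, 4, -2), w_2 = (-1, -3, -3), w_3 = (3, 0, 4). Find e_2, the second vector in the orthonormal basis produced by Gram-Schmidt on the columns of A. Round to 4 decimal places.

w_1 = (3, 4, -2); ‖w_1‖ = 5.3852, so e_1 = (0.5571, 0.7428, -0.3714).
e_1·w_2 = 0.5571·(-1) + 0.7428·(-3) + (-0.3714)·(-3) = -1.6713.
u_2 = w_2 + 1.6713·e_1 = (-0.0690, -1.7586, -3.6207).
‖u_2‖ = 4.0258, so e_2 = (-0.0171, -0.4368, -0.8994).

e_2 = (-0.0171, -0.4368, -0.8994)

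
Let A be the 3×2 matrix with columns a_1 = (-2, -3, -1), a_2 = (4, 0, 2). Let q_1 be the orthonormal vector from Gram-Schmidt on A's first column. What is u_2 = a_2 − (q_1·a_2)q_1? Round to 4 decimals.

a_1 = (-2, -3, -1); ‖a_1‖ = 3.7417, so q_1 = (-0.5345, -0.8018, -0.2673).
q_1·a_2 = (-0.5345)·4 + (-0.8018)·0 + (-0.2673)·2 = -2.6726.
u_2 = a_2 + 2.6726·q_1 = (2.5714, -2.1429, 1.2857).

u_2 = (2.5714, -2.1429, 1.2857)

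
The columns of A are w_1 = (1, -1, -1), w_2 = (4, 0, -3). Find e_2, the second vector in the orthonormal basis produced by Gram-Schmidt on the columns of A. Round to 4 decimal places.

w_1 = (1, -1, -1); ‖w_1‖ = 1.7321, so e_1 = (0.5774, -0.5774, -0.5774).
e_1·w_2 = 0.5774·4 + (-0.5774)·0 + (-0.5774)·(-3) = 4.0415.
u_2 = w_2 − 4.0415·e_1 = (1.6667, 2.3333, -0.6667).
‖u_2‖ = 2.9439, so e_2 = (0.5661, 0.7926, -0.2265).

e_2 = (0.5661, 0.7926, -0.2265)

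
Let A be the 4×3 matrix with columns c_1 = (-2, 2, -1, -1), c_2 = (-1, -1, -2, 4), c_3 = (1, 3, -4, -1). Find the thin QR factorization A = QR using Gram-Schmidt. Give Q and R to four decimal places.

e_1 = c_1/‖c_1‖ = (-2, 2, -1, -1)/3.1623 = (-0.6325, 0.6325, -0.3162, -0.3162).
r_{12} = e_1·c_2 = -0.6325.
u_2 = c_2 + 0.6325·e_1 = (-1.4000, -0.6000, -2.2000, 3.8000).
‖u_2‖ = 4.6476, so e_2 = (-0.3012, -0.1291, -0.4734, 0.8176).
r_{13} = e_1·c_3 = 2.8460; r_{23} = e_2·c_3 = 0.3873.
u_3 = c_3 − 2.8460·e_1 − 0.3873·e_2 = (2.9167, 1.2500, -2.9167, -0.4167).
‖u_3‖ = 4.3301, so e_3 = (0.6736, 0.2887, -0.6736, -0.0962).

Q = [[-0.6325, -0.3012, 0.6736], [0.6325, -0.1291, 0.2887], [-0.3162, -0.4734, -0.6736], [-0.3162, 0.8176, -0.0962]], R = [[3.1623, -0.6325, 2.8460], [0.0000, 4.6476, 0.3873], [0.0000, 0.0000, 4.3301]]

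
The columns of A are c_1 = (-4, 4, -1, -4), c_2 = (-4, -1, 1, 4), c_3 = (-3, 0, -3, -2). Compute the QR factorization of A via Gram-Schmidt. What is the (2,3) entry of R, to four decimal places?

r_{23} = 0.5784

c_1 = (-4, 4, -1, -4); ‖c_1‖ = 7.0000, so e_1 = (-0.5714, 0.5714, -0.1429, -0.5714).
e_1·c_2 = (-0.5714)·(-4) + 0.5714·(-1) + (-0.1429)·1 + (-0.5714)·4 = -0.7143.
u_2 = c_2 + 0.7143·e_1 = (-4.4082, -0.5918, 0.8980, 3.5918).
‖u_2‖ = 5.7870, so e_2 = (-0.7617, -0.1023, 0.1552, 0.6207).
r_{23} = e_2·c_3 = 0.5784.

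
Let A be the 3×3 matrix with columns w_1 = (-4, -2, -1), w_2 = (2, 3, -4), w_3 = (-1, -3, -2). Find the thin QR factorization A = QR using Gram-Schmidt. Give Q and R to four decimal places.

q_1 = w_1/‖w_1‖ = (-4, -2, -1)/4.5826 = (-0.8729, -0.4364, -0.2182).
r_{12} = q_1·w_2 = -2.1822.
u_2 = w_2 + 2.1822·q_1 = (0.0952, 2.0476, -4.4762).
‖u_2‖ = 4.9232, so q_2 = (0.0193, 0.4159, -0.9092).
r_{13} = q_1·w_3 = 2.6186; r_{23} = q_2·w_3 = 0.5513.
u_3 = w_3 − 2.6186·q_1 − 0.5513·q_2 = (1.2750, -2.0864, -0.9273).
‖u_3‖ = 2.6151, so q_3 = (0.4876, -0.7978, -0.3546).

Q = [[-0.8729, 0.0193, 0.4876], [-0.4364, 0.4159, -0.7978], [-0.2182, -0.9092, -0.3546]], R = [[4.5826, -2.1822, 2.6186], [0.0000, 4.9232, 0.5513], [0.0000, 0.0000, 2.6151]]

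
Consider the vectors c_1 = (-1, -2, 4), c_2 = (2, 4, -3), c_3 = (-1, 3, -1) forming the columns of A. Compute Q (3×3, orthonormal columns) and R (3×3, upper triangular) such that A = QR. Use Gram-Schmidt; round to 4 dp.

Q = [[-0.2182, 0.3904, -0.8944], [-0.4364, 0.7807, 0.4472], [0.8729, 0.4880, 0.0000]], R = [[4.5826, -4.8008, -1.9640], [0.0000, 2.4398, 1.4639], [0.0000, 0.0000, 2.2361]]

e_1 = c_1/‖c_1‖ = (-1, -2, 4)/4.5826 = (-0.2182, -0.4364, 0.8729).
r_{12} = e_1·c_2 = -4.8008.
u_2 = c_2 + 4.8008·e_1 = (0.9524, 1.9048, 1.1905).
‖u_2‖ = 2.4398, so e_2 = (0.3904, 0.7807, 0.4880).
r_{13} = e_1·c_3 = -1.9640; r_{23} = e_2·c_3 = 1.4639.
u_3 = c_3 + 1.9640·e_1 − 1.4639·e_2 = (-2.0000, 1.0000, 0.0000).
‖u_3‖ = 2.2361, so e_3 = (-0.8944, 0.4472, 0.0000).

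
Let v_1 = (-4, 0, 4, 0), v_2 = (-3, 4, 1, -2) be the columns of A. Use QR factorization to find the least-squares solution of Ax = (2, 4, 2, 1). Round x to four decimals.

x = (-0.2273, 0.4545)

v_1 = (-4, 0, 4, 0); ‖v_1‖ = 5.6569, so q_1 = (-0.7071, 0.0000, 0.7071, 0.0000).
q_1·v_2 = (-0.7071)·(-3) + 0.0000·4 + 0.7071·1 + 0.0000·(-2) = 2.8284.
u_2 = v_2 − 2.8284·q_1 = (-1.0000, 4.0000, -1.0000, -2.0000).
‖u_2‖ = 4.6904, so q_2 = (-0.2132, 0.8528, -0.2132, -0.4264).
Qᵀb = (0.0000, 2.1320).
Back-substitute: x_2 = 2.1320/4.6904 = 0.4545.
x_1 = (0.0000 − 2.8284·0.4545)/5.6569 = -0.2273.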